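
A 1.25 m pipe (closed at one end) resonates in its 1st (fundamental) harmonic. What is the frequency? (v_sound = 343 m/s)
fₙ = nv/(4L) = 68.6 Hz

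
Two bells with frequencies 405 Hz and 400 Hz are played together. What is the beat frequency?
5 Hz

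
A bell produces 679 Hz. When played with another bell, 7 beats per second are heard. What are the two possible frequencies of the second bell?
f₂ = 679 ± 7 Hz → 686 Hz or 672 Hz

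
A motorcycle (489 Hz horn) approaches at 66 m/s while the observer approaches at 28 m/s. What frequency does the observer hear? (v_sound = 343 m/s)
f_obs = f·(v + v_o)/(v − v_s) = 654.9 Hz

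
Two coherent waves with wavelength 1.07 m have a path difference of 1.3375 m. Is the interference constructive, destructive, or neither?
neither (partial) — path difference = 1.25λ, neither a whole number of wavelengths nor an odd multiple of λ/2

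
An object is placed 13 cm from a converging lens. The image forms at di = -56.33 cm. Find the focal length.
1/f = 1/do + 1/di → f = 16.9 cm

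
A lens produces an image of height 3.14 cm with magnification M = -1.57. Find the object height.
ho = |hi|/|M| = 2 cm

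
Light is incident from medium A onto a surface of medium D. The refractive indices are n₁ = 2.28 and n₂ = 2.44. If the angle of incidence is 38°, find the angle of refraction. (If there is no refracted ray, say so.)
sin θ₂ = (n₁/n₂)·sin θ₁ = 0.5753 → θ₂ = 35.12°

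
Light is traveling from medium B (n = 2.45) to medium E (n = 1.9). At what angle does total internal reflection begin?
θc = arcsin(n₂/n₁) = 50.85°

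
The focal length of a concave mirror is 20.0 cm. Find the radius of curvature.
R = 2|f| = 40 cm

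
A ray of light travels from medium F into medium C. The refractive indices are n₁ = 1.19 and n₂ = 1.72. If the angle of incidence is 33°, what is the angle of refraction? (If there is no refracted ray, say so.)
sin θ₂ = (n₁/n₂)·sin θ₁ = 0.3768 → θ₂ = 22.14°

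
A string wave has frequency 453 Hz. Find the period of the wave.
T = 1/f = 0.002208 s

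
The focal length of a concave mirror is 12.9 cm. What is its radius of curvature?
R = 2|f| = 25.8 cm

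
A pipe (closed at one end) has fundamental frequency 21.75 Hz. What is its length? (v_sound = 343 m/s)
L = v/(4f₁) = 3.943 m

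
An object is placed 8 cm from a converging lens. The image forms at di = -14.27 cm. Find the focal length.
1/f = 1/do + 1/di → f = 18.21 cm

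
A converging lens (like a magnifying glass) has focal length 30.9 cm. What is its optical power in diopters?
P = 1/f = 3.236 D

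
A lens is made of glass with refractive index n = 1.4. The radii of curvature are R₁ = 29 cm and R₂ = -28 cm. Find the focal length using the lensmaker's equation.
1/f = (n − 1)(1/R₁ − 1/R₂) → f = 35.61 cm (converging lens)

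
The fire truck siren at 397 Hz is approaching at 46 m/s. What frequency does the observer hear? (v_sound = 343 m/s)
f_obs = f·v/(v − v_s) = 458.5 Hz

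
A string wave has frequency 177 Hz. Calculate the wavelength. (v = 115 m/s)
λ = v/f = 0.6497 m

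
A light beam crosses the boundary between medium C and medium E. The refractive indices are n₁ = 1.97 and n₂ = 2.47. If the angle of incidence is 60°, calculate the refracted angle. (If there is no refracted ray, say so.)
sin θ₂ = (n₁/n₂)·sin θ₁ = 0.6907 → θ₂ = 43.69°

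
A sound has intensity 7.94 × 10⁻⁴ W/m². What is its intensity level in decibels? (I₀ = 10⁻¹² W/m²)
β = 10·log₁₀(I/I₀) = 89 dB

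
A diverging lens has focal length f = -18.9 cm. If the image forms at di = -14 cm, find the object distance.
1/do = 1/f − 1/di → do = 54 cm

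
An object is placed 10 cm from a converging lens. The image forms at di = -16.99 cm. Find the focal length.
1/f = 1/do + 1/di → f = 24.31 cm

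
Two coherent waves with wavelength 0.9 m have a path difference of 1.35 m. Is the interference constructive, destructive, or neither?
destructive — path difference = 1.5λ, an odd multiple of λ/2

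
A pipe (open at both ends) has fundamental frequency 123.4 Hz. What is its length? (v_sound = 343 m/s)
L = v/(2f₁) = 1.39 m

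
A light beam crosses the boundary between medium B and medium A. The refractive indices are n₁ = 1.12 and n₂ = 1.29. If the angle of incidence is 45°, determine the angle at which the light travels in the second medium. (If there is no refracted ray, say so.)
sin θ₂ = (n₁/n₂)·sin θ₁ = 0.6139 → θ₂ = 37.87°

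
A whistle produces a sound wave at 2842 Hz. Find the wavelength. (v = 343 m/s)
λ = v/f = 0.1207 m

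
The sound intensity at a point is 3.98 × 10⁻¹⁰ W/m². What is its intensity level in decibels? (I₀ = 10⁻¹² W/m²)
β = 10·log₁₀(I/I₀) = 26 dB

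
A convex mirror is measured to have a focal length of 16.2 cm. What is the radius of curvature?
R = 2|f| = 32.4 cm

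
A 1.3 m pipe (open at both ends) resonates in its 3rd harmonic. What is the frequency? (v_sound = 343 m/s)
fₙ = nv/(2L) = 395.8 Hz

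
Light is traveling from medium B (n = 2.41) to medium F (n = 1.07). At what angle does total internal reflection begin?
θc = arcsin(n₂/n₁) = 26.36°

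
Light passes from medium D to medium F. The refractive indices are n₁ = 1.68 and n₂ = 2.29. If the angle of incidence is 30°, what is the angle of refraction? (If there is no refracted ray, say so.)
sin θ₂ = (n₁/n₂)·sin θ₁ = 0.3668 → θ₂ = 21.52°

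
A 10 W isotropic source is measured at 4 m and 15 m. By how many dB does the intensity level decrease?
Δβ = 20·log₁₀(r₂/r₁) = 11.48 dB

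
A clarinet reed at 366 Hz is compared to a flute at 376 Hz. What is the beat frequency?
10 Hz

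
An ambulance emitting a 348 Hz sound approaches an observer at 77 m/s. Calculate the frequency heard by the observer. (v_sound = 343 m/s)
f_obs = f·v/(v − v_s) = 448.7 Hz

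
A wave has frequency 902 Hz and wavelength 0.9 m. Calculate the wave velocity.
v = fλ = 811.8 m/s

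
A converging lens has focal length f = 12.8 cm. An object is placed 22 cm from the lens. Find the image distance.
1/di = 1/f − 1/do → di = 30.61 cm (real image)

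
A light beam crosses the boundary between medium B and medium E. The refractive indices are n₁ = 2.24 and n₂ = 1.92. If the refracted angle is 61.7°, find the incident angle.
sin θ₁ = (n₂/n₁)·sin θ₂ → θ₁ = 49°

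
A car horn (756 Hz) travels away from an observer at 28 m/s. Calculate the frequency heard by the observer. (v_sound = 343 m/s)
f_obs = f·v/(v + v_s) = 698.9 Hz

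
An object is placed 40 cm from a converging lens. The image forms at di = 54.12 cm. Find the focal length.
1/f = 1/do + 1/di → f = 23 cm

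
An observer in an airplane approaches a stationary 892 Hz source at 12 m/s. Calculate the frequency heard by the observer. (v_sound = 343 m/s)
f_obs = f·(v + v_o)/v = 923.2 Hz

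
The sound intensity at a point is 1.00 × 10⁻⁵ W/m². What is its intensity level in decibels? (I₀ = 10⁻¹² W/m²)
β = 10·log₁₀(I/I₀) = 70 dB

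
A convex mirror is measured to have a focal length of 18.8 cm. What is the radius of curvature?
R = 2|f| = 37.6 cm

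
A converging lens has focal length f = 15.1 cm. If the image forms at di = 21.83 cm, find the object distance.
1/do = 1/f − 1/di → do = 48.98 cm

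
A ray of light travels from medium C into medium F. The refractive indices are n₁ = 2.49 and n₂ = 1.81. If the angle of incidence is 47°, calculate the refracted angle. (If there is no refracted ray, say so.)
sin θ₂ = (n₁/n₂)·sin θ₁ = 1.006 > 1, so there is no refracted ray — the light undergoes total internal reflection.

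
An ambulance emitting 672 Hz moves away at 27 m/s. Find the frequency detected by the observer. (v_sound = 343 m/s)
f_obs = f·v/(v + v_s) = 623 Hz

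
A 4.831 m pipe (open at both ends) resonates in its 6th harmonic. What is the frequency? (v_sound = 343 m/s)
fₙ = nv/(2L) = 213 Hz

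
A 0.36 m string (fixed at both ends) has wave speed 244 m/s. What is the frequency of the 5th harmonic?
fₙ = nv/(2L) = 1694 Hz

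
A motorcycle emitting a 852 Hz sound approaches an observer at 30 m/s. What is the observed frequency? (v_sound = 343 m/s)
f_obs = f·v/(v − v_s) = 933.7 Hz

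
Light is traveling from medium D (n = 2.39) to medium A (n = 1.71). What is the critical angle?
θc = arcsin(n₂/n₁) = 45.68°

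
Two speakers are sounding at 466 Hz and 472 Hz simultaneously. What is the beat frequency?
6 Hz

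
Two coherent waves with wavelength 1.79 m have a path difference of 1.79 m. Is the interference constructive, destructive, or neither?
constructive — path difference = 1λ, a whole number of wavelengths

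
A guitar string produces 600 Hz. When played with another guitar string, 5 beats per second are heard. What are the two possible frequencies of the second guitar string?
f₂ = 600 ± 5 Hz → 605 Hz or 595 Hz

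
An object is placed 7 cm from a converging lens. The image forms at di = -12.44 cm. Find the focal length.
1/f = 1/do + 1/di → f = 16.01 cm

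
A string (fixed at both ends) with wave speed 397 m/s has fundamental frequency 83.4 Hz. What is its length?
L = v/(2f₁) = 2.38 m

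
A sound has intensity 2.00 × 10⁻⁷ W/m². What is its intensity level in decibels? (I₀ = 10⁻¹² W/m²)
β = 10·log₁₀(I/I₀) = 53.01 dB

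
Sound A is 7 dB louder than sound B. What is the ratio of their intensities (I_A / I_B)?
I_A/I_B = 10^(Δβ/10) = 5.012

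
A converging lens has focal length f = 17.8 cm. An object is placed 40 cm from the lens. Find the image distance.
1/di = 1/f − 1/do → di = 32.07 cm (real image)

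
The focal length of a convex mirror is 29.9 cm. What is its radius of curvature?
R = 2|f| = 59.8 cm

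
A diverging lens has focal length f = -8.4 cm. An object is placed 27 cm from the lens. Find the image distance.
1/di = 1/f − 1/do → di = -6.407 cm (virtual image)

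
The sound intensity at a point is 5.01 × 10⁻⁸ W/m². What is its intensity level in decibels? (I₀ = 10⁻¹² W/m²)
β = 10·log₁₀(I/I₀) = 47 dB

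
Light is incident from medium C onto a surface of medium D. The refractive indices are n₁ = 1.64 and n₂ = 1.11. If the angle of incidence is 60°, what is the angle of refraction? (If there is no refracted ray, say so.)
sin θ₂ = (n₁/n₂)·sin θ₁ = 1.28 > 1, so there is no refracted ray — the light undergoes total internal reflection.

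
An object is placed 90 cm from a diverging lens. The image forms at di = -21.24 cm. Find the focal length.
1/f = 1/do + 1/di → f = -27.8 cm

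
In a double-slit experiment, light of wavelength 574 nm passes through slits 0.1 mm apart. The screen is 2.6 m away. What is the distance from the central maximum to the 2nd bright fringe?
y = mλL/d = 29.85 mm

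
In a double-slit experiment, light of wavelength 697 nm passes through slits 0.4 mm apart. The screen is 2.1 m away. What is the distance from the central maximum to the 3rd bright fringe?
y = mλL/d = 10.98 mm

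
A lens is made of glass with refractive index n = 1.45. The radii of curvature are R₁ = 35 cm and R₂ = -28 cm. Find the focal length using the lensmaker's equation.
1/f = (n − 1)(1/R₁ − 1/R₂) → f = 34.57 cm (converging lens)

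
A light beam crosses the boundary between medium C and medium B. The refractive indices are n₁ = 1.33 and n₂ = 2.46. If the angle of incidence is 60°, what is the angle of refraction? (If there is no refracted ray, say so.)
sin θ₂ = (n₁/n₂)·sin θ₁ = 0.4682 → θ₂ = 27.92°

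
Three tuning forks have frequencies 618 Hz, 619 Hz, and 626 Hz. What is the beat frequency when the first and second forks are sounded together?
1 Hz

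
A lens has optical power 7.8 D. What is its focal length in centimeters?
f = 1/P = 12.82 cm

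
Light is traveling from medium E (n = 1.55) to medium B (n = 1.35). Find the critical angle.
θc = arcsin(n₂/n₁) = 60.57°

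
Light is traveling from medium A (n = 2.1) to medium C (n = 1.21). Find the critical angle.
θc = arcsin(n₂/n₁) = 35.18°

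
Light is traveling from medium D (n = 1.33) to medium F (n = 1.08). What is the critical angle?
θc = arcsin(n₂/n₁) = 54.29°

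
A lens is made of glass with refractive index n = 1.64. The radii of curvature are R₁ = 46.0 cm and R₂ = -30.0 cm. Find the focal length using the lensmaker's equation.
1/f = (n − 1)(1/R₁ − 1/R₂) → f = 28.37 cm (converging lens)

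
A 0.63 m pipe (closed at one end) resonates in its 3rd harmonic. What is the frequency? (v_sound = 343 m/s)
fₙ = nv/(4L) = 408.3 Hz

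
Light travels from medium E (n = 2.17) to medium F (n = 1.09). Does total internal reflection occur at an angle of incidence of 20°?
θc = arcsin(n₂/n₁) = 30.15°; 20° < θc, so no — the ray refracts.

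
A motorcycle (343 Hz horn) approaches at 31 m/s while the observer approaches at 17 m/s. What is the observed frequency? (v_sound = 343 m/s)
f_obs = f·(v + v_o)/(v − v_s) = 395.8 Hz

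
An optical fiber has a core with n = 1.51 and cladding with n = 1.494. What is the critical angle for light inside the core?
θc = arcsin(n_cladding/n_core) = 81.65°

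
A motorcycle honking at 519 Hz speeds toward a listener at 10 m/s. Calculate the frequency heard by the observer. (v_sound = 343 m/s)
f_obs = f·v/(v − v_s) = 534.6 Hz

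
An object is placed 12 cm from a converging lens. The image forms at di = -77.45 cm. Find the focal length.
1/f = 1/do + 1/di → f = 14.2 cm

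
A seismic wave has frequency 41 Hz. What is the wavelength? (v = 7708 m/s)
λ = v/f = 188 m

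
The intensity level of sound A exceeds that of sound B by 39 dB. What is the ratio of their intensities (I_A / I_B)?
I_A/I_B = 10^(Δβ/10) = 7943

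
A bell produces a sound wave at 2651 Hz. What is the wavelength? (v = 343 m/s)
λ = v/f = 0.1294 m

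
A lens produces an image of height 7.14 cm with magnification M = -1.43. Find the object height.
ho = |hi|/|M| = 4.993 cm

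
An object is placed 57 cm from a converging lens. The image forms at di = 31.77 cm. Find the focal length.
1/f = 1/do + 1/di → f = 20.4 cm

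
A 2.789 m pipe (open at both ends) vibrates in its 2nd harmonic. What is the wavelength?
λₙ = 2L/n = 2.789 m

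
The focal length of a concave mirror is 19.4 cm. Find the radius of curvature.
R = 2|f| = 38.8 cm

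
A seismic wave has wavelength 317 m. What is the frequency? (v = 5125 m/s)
f = v/λ = 16.17 Hz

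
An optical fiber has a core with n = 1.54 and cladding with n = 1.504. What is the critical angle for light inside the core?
θc = arcsin(n_cladding/n_core) = 77.59°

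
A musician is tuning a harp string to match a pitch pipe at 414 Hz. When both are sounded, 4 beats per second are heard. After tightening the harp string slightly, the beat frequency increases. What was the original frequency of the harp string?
418 Hz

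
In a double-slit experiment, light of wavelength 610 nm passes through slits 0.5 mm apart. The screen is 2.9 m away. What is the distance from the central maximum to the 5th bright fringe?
y = mλL/d = 17.69 mm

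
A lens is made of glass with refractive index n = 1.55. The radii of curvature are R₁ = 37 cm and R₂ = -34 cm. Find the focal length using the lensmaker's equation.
1/f = (n − 1)(1/R₁ − 1/R₂) → f = 32.22 cm (converging lens)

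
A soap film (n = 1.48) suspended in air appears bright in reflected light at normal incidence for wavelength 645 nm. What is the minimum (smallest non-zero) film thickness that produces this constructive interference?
2nt = (m − ½)λ with m = 1 → t = (m − ½)λ/(2n) = 109 nm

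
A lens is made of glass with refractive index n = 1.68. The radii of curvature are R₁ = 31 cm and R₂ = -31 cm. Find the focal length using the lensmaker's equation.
1/f = (n − 1)(1/R₁ − 1/R₂) → f = 22.79 cm (converging lens)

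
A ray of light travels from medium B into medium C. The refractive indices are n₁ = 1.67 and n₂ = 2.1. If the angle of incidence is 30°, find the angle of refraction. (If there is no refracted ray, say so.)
sin θ₂ = (n₁/n₂)·sin θ₁ = 0.3976 → θ₂ = 23.43°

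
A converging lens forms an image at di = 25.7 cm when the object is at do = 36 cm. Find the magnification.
M = −di/do = -0.7139 (inverted image)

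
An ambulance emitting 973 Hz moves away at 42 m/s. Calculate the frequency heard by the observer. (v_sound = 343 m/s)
f_obs = f·v/(v + v_s) = 866.9 Hz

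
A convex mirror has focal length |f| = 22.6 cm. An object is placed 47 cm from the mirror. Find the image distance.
f = −22.6 cm (convex); 1/di = 1/f − 1/do → di = -15.26 cm (virtual image, behind mirror)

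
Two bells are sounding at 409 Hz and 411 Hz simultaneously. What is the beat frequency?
2 Hz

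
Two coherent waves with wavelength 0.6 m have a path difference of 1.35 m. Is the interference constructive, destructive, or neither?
neither (partial) — path difference = 2.25λ, neither a whole number of wavelengths nor an odd multiple of λ/2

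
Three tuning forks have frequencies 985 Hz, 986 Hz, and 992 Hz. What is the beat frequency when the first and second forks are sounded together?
1 Hz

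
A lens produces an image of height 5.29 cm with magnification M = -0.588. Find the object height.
ho = |hi|/|M| = 8.997 cm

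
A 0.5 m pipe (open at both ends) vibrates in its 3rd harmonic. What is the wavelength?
λₙ = 2L/n = 0.3333 m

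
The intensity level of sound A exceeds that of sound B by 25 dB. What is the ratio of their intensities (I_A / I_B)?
I_A/I_B = 10^(Δβ/10) = 316.2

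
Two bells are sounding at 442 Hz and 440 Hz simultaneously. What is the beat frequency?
2 Hz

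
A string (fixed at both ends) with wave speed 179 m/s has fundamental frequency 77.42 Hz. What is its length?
L = v/(2f₁) = 1.156 m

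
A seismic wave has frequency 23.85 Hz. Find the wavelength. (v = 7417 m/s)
λ = v/f = 311 m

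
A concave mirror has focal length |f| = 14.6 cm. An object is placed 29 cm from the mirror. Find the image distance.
f = +14.6 cm (concave); 1/di = 1/f − 1/do → di = 29.4 cm (real image, in front of mirror)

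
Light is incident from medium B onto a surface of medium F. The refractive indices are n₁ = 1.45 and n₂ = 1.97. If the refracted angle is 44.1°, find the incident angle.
sin θ₁ = (n₂/n₁)·sin θ₂ → θ₁ = 70.99°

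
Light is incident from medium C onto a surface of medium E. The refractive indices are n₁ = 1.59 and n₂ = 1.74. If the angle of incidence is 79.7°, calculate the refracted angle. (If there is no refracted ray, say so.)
sin θ₂ = (n₁/n₂)·sin θ₁ = 0.8991 → θ₂ = 64.04°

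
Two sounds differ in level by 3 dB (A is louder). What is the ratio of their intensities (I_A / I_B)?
I_A/I_B = 10^(Δβ/10) = 1.995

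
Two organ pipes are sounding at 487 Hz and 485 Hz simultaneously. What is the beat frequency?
2 Hz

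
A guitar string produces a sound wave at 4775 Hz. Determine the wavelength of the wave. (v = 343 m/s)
λ = v/f = 0.07183 m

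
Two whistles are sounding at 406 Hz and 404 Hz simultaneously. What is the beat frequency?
2 Hz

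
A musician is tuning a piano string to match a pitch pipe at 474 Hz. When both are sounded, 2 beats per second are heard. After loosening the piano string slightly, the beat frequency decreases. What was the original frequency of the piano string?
476 Hz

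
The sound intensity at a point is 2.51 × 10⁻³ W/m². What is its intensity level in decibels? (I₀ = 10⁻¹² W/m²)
β = 10·log₁₀(I/I₀) = 94 dB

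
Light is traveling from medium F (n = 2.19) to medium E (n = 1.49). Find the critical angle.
θc = arcsin(n₂/n₁) = 42.87°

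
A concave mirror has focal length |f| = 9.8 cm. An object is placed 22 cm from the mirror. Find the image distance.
f = +9.8 cm (concave); 1/di = 1/f − 1/do → di = 17.67 cm (real image, in front of mirror)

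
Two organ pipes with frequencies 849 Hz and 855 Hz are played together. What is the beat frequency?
6 Hz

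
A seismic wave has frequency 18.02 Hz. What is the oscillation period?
T = 1/f = 0.05549 s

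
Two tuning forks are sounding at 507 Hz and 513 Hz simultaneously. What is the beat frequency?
6 Hz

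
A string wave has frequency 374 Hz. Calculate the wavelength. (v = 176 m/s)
λ = v/f = 0.4706 m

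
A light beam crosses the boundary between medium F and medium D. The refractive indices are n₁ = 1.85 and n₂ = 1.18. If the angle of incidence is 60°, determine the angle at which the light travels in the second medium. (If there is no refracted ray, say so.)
sin θ₂ = (n₁/n₂)·sin θ₁ = 1.358 > 1, so there is no refracted ray — the light undergoes total internal reflection.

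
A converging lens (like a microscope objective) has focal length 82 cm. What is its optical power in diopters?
P = 1/f = 1.22 D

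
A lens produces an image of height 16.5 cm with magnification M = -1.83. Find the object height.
ho = |hi|/|M| = 9.016 cm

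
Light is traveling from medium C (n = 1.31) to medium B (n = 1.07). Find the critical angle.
θc = arcsin(n₂/n₁) = 54.77°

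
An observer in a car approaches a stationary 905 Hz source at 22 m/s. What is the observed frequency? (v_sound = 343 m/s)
f_obs = f·(v + v_o)/v = 963 Hz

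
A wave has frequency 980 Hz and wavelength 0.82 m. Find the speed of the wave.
v = fλ = 803.6 m/s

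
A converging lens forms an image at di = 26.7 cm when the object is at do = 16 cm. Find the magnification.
M = −di/do = -1.669 (inverted image)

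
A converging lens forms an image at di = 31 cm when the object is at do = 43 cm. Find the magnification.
M = −di/do = -0.7209 (inverted image)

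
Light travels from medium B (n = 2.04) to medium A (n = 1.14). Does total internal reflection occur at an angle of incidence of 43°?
θc = arcsin(n₂/n₁) = 33.97°; 43° > θc, so yes — total internal reflection.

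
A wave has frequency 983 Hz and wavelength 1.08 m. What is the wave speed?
v = fλ = 1062 m/s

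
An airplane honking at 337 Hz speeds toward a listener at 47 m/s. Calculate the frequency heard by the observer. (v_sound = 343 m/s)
f_obs = f·v/(v − v_s) = 390.5 Hz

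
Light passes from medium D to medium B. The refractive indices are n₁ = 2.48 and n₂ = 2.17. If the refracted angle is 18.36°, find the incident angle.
sin θ₁ = (n₂/n₁)·sin θ₂ → θ₁ = 16°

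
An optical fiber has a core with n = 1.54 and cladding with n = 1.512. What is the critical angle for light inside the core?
θc = arcsin(n_cladding/n_core) = 79.06°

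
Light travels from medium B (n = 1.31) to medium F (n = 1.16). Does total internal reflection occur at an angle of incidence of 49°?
θc = arcsin(n₂/n₁) = 62.31°; 49° < θc, so no — the ray refracts.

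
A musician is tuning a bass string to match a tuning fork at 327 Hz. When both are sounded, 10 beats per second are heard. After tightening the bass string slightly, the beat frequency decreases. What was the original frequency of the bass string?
317 Hz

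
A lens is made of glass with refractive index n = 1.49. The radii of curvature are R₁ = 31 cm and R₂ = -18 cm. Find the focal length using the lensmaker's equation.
1/f = (n − 1)(1/R₁ − 1/R₂) → f = 23.24 cm (converging lens)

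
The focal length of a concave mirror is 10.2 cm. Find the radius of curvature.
R = 2|f| = 20.4 cm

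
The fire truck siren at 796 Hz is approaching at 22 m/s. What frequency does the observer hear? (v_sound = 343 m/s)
f_obs = f·v/(v − v_s) = 850.6 Hz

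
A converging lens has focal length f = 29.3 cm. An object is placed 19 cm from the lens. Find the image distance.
1/di = 1/f − 1/do → di = -54.05 cm (virtual image)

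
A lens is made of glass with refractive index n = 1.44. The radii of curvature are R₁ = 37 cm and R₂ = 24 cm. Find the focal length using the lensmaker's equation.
1/f = (n − 1)(1/R₁ − 1/R₂) → f = -155.2 cm (diverging lens)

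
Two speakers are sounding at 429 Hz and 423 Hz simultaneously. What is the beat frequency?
6 Hz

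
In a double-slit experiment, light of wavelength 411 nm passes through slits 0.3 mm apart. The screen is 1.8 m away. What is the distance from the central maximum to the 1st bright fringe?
y = mλL/d = 2.466 mm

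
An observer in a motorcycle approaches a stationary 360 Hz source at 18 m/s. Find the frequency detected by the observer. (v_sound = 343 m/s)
f_obs = f·(v + v_o)/v = 378.9 Hz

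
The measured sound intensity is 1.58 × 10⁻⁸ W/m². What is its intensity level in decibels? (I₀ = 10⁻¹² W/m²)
β = 10·log₁₀(I/I₀) = 41.99 dB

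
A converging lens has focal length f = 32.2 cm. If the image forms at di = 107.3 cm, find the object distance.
1/do = 1/f − 1/di → do = 46.01 cm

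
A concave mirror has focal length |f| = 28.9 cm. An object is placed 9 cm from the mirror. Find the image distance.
f = +28.9 cm (concave); 1/di = 1/f − 1/do → di = -13.07 cm (virtual image, behind mirror)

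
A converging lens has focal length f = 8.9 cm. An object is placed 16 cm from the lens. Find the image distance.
1/di = 1/f − 1/do → di = 20.06 cm (real image)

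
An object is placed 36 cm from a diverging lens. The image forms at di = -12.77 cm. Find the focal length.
1/f = 1/do + 1/di → f = -19.79 cm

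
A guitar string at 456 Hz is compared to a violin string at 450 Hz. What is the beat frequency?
6 Hz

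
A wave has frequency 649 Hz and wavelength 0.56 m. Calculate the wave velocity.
v = fλ = 363.4 m/s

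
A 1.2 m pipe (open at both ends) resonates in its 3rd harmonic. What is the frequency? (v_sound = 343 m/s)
fₙ = nv/(2L) = 428.8 Hz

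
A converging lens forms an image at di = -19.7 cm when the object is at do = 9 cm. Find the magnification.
M = −di/do = 2.189 (upright image)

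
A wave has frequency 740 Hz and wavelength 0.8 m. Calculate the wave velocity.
v = fλ = 592 m/s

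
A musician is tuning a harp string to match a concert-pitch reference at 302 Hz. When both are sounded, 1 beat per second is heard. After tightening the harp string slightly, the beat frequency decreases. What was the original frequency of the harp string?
301 Hz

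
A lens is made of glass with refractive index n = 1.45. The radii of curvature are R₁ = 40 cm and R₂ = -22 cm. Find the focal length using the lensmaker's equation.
1/f = (n − 1)(1/R₁ − 1/R₂) → f = 31.54 cm (converging lens)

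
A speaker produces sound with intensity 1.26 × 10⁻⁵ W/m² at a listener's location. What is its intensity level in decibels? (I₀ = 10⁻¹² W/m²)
β = 10·log₁₀(I/I₀) = 71 dB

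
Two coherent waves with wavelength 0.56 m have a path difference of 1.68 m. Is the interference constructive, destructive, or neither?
constructive — path difference = 3λ, a whole number of wavelengths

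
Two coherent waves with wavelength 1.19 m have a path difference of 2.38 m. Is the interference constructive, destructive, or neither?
constructive — path difference = 2λ, a whole number of wavelengths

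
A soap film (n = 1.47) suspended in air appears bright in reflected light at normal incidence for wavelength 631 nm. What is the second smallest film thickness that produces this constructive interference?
2nt = (m − ½)λ with m = 2 → t = (m − ½)λ/(2n) = 321.9 nm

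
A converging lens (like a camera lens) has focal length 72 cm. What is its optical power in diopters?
P = 1/f = 1.389 D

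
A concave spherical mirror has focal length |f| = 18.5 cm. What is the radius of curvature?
R = 2|f| = 37 cm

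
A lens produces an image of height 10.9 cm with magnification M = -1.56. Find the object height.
ho = |hi|/|M| = 6.987 cm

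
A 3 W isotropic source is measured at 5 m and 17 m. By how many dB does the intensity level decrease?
Δβ = 20·log₁₀(r₂/r₁) = 10.63 dB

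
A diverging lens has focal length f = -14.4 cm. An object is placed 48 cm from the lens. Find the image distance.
1/di = 1/f − 1/do → di = -11.08 cm (virtual image)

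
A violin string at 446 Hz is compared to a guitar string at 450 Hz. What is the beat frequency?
4 Hz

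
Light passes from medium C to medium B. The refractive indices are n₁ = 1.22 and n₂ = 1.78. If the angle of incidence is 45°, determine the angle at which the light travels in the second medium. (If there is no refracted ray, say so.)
sin θ₂ = (n₁/n₂)·sin θ₁ = 0.4846 → θ₂ = 28.99°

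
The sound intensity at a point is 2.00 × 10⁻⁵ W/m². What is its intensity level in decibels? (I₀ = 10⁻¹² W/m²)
β = 10·log₁₀(I/I₀) = 73.01 dB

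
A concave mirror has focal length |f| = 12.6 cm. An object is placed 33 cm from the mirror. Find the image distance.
f = +12.6 cm (concave); 1/di = 1/f − 1/do → di = 20.38 cm (real image, in front of mirror)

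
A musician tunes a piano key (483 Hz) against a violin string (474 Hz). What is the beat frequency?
9 Hz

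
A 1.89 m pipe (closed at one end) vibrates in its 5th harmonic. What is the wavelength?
λₙ = 4L/n = 1.512 m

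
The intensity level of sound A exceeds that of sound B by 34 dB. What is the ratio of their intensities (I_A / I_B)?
I_A/I_B = 10^(Δβ/10) = 2512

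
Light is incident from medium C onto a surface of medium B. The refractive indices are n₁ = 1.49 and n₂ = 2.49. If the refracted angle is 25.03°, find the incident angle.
sin θ₁ = (n₂/n₁)·sin θ₂ → θ₁ = 45°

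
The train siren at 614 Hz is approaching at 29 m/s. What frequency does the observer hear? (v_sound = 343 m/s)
f_obs = f·v/(v − v_s) = 670.7 Hz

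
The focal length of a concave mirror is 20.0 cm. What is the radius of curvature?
R = 2|f| = 40 cm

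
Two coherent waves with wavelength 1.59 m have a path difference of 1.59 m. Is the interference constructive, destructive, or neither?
constructive — path difference = 1λ, a whole number of wavelengths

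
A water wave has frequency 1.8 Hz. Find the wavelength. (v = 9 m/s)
λ = v/f = 5 m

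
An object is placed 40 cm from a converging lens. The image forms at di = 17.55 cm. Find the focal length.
1/f = 1/do + 1/di → f = 12.2 cm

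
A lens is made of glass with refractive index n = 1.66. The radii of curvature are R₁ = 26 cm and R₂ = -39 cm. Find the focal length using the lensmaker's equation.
1/f = (n − 1)(1/R₁ − 1/R₂) → f = 23.64 cm (converging lens)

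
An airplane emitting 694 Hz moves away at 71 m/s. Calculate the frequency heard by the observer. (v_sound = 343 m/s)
f_obs = f·v/(v + v_s) = 575 Hz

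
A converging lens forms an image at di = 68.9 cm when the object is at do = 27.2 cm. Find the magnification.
M = −di/do = -2.533 (inverted image)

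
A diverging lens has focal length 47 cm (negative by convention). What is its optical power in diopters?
P = 1/f = -2.128 D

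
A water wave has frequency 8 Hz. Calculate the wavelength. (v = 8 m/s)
λ = v/f = 1 m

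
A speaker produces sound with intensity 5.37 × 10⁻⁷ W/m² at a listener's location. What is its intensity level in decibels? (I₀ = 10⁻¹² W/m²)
β = 10·log₁₀(I/I₀) = 57.3 dB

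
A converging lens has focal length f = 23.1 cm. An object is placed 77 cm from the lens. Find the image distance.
1/di = 1/f − 1/do → di = 33 cm (real image)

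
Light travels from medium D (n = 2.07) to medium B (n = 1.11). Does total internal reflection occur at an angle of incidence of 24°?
θc = arcsin(n₂/n₁) = 32.43°; 24° < θc, so no — the ray refracts.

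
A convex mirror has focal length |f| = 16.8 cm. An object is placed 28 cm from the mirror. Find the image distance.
f = −16.8 cm (convex); 1/di = 1/f − 1/do → di = -10.5 cm (virtual image, behind mirror)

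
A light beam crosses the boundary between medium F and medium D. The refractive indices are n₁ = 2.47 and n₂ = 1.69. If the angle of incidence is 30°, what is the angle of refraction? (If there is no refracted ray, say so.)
sin θ₂ = (n₁/n₂)·sin θ₁ = 0.7308 → θ₂ = 46.95°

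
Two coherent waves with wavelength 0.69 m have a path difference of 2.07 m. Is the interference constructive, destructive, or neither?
constructive — path difference = 3λ, a whole number of wavelengths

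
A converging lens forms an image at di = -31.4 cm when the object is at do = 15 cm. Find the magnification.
M = −di/do = 2.093 (upright image)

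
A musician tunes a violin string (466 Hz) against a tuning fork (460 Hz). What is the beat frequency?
6 Hz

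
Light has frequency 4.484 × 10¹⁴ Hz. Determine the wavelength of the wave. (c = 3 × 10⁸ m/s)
λ = c/f = 669 nm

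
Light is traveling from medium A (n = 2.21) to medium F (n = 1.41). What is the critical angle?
θc = arcsin(n₂/n₁) = 39.64°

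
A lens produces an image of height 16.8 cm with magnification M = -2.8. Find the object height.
ho = |hi|/|M| = 6 cm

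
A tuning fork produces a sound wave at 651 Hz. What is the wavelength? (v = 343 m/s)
λ = v/f = 0.5269 m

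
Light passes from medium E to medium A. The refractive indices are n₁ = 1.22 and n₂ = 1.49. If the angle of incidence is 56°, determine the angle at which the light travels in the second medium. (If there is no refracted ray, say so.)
sin θ₂ = (n₁/n₂)·sin θ₁ = 0.6788 → θ₂ = 42.75°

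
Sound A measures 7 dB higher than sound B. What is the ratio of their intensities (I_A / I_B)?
I_A/I_B = 10^(Δβ/10) = 5.012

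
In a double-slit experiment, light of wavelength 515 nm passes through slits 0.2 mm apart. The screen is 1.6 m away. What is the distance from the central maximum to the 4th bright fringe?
y = mλL/d = 16.48 mm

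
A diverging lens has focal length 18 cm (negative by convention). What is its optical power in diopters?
P = 1/f = -5.556 D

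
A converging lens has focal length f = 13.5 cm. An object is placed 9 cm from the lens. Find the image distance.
1/di = 1/f − 1/do → di = -27 cm (virtual image)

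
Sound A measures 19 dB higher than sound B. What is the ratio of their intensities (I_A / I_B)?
I_A/I_B = 10^(Δβ/10) = 79.43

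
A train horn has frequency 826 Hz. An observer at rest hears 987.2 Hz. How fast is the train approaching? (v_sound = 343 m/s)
v_s = v·(1 − f/f_obs) = 56.01 m/s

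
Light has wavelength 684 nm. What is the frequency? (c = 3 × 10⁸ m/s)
f = c/λ = 4.386 × 10¹⁴ Hz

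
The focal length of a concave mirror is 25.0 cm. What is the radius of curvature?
R = 2|f| = 50 cm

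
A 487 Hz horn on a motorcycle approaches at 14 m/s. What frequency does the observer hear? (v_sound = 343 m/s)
f_obs = f·v/(v − v_s) = 507.7 Hz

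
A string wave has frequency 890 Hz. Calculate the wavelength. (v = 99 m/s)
λ = v/f = 0.1112 m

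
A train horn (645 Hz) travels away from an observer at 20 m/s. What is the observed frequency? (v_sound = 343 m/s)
f_obs = f·v/(v + v_s) = 609.5 Hz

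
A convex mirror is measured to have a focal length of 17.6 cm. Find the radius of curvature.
R = 2|f| = 35.2 cm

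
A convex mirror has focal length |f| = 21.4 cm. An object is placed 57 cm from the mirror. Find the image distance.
f = −21.4 cm (convex); 1/di = 1/f − 1/do → di = -15.56 cm (virtual image, behind mirror)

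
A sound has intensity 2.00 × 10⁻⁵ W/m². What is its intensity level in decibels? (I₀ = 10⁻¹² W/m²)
β = 10·log₁₀(I/I₀) = 73.01 dB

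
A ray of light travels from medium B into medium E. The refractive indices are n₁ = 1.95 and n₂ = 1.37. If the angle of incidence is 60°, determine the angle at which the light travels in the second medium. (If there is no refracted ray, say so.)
sin θ₂ = (n₁/n₂)·sin θ₁ = 1.233 > 1, so there is no refracted ray — the light undergoes total internal reflection.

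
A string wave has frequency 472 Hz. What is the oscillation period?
T = 1/f = 0.002119 s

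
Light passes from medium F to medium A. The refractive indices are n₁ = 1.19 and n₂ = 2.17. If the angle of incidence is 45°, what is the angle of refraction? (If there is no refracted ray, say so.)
sin θ₂ = (n₁/n₂)·sin θ₁ = 0.3878 → θ₂ = 22.82°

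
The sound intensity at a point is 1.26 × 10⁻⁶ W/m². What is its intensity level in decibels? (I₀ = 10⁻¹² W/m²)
β = 10·log₁₀(I/I₀) = 61 dB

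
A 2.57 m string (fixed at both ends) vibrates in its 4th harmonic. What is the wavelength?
λₙ = 2L/n = 1.285 m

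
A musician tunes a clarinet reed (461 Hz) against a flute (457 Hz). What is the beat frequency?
4 Hz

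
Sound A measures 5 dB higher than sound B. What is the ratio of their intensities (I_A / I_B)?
I_A/I_B = 10^(Δβ/10) = 3.162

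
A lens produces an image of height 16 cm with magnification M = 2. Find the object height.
ho = |hi|/|M| = 8 cm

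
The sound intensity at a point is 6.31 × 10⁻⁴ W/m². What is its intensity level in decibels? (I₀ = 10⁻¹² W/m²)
β = 10·log₁₀(I/I₀) = 88 dB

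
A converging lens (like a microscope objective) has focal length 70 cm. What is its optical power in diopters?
P = 1/f = 1.429 D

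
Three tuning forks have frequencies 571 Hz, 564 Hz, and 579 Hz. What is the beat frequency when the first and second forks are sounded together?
7 Hz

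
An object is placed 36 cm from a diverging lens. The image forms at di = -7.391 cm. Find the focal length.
1/f = 1/do + 1/di → f = -9.3 cm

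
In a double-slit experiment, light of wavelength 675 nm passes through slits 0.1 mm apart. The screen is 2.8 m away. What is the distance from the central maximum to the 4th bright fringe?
y = mλL/d = 75.6 mm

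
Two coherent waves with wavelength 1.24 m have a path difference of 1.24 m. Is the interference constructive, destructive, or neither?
constructive — path difference = 1λ, a whole number of wavelengths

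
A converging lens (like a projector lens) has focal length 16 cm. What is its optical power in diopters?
P = 1/f = 6.25 D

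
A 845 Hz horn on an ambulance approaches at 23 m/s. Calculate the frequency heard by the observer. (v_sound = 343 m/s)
f_obs = f·v/(v − v_s) = 905.7 Hz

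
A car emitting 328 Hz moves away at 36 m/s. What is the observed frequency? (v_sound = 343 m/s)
f_obs = f·v/(v + v_s) = 296.8 Hz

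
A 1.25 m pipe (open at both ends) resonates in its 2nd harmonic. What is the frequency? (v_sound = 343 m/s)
fₙ = nv/(2L) = 274.4 Hz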